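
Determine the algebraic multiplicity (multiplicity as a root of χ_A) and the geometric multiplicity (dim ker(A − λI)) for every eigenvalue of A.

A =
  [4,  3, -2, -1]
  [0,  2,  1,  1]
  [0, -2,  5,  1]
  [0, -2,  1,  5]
λ = 4: alg = 4, geom = 2

Step 1 — factor the characteristic polynomial to read off the algebraic multiplicities:
  χ_A(x) = (x - 4)^4

Step 2 — compute geometric multiplicities via the rank-nullity identity g(λ) = n − rank(A − λI):
  rank(A − (4)·I) = 2, so dim ker(A − (4)·I) = n − 2 = 2

Summary:
  λ = 4: algebraic multiplicity = 4, geometric multiplicity = 2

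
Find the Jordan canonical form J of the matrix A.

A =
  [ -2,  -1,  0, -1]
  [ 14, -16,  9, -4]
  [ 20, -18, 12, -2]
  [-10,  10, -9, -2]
J_2(-4) ⊕ J_2(0)

The characteristic polynomial is
  det(x·I − A) = x^4 + 8*x^3 + 16*x^2 = x^2*(x + 4)^2

Eigenvalues and multiplicities (the geometric multiplicity of λ is n − rank(A − λI), which equals the number of Jordan blocks for λ):
  λ = -4: algebraic multiplicity = 2, geometric multiplicity = 1
  λ = 0: algebraic multiplicity = 2, geometric multiplicity = 1

Determining the block sizes for each eigenvalue:
  λ = -4: one block (gm = 1), so the single block has size am = 2 → block sizes [2]
  λ = 0: one block (gm = 1), so the single block has size am = 2 → block sizes [2]

Assembling the blocks gives a Jordan form
J =
  [-4,  1, 0, 0]
  [ 0, -4, 0, 0]
  [ 0,  0, 0, 1]
  [ 0,  0, 0, 0]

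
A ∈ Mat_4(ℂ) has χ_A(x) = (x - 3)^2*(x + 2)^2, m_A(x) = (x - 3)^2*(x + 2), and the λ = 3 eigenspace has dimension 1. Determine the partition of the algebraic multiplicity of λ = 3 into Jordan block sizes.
Block sizes for λ = 3: [2]

Step 1 — from the characteristic polynomial, algebraic multiplicity of λ = 3 is 2. From dim ker(A − (3)·I) = 1, there are exactly 1 Jordan blocks for λ = 3.
Step 2 — from the minimal polynomial, the factor (x − 3)^2 tells us the largest block for λ = 3 has size 2.
Step 3 — with total size 2, 1 blocks, and largest block 2, the block sizes (in nonincreasing order) are [2].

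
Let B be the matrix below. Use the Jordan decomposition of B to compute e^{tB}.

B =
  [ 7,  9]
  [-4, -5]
e^{tB} =
  [6*t*exp(t) + exp(t), 9*t*exp(t)]
  [-4*t*exp(t), -6*t*exp(t) + exp(t)]

Strategy: write B = P · J · P⁻¹ where J is a Jordan canonical form, so e^{tB} = P · e^{tJ} · P⁻¹, and e^{tJ} can be computed block-by-block.

B has Jordan form
J =
  [1, 1]
  [0, 1]
(up to reordering of blocks).

Per-block formulas:
  For a 2×2 Jordan block J_2(1): exp(t · J_2(1)) = e^(1t)·(I + t·N), where N is the 2×2 nilpotent shift.

After assembling e^{tJ} and conjugating by P, we get:

e^{tB} =
  [6*t*exp(t) + exp(t), 9*t*exp(t)]
  [-4*t*exp(t), -6*t*exp(t) + exp(t)]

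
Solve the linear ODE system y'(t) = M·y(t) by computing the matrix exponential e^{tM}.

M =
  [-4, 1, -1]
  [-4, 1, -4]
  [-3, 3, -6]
e^{tM} =
  [-t*exp(-3*t) + exp(-3*t), t*exp(-3*t), -t*exp(-3*t)]
  [-4*t*exp(-3*t), 4*t*exp(-3*t) + exp(-3*t), -4*t*exp(-3*t)]
  [-3*t*exp(-3*t), 3*t*exp(-3*t), -3*t*exp(-3*t) + exp(-3*t)]

Strategy: write M = P · J · P⁻¹ where J is a Jordan canonical form, so e^{tM} = P · e^{tJ} · P⁻¹, and e^{tJ} can be computed block-by-block.

M has Jordan form
J =
  [-3,  1,  0]
  [ 0, -3,  0]
  [ 0,  0, -3]
(up to reordering of blocks).

Per-block formulas:
  For a 1×1 block at λ = -3: exp(t · [-3]) = [e^(-3t)].
  For a 2×2 Jordan block J_2(-3): exp(t · J_2(-3)) = e^(-3t)·(I + t·N), where N is the 2×2 nilpotent shift.

After assembling e^{tJ} and conjugating by P, we get:

e^{tM} =
  [-t*exp(-3*t) + exp(-3*t), t*exp(-3*t), -t*exp(-3*t)]
  [-4*t*exp(-3*t), 4*t*exp(-3*t) + exp(-3*t), -4*t*exp(-3*t)]
  [-3*t*exp(-3*t), 3*t*exp(-3*t), -3*t*exp(-3*t) + exp(-3*t)]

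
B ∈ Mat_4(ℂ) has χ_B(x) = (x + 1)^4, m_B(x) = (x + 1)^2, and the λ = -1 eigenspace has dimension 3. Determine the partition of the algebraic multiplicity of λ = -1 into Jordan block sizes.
Block sizes for λ = -1: [2, 1, 1]

Step 1 — from the characteristic polynomial, algebraic multiplicity of λ = -1 is 4. From dim ker(B − (-1)·I) = 3, there are exactly 3 Jordan blocks for λ = -1.
Step 2 — from the minimal polynomial, the factor (x + 1)^2 tells us the largest block for λ = -1 has size 2.
Step 3 — with total size 4, 3 blocks, and largest block 2, the block sizes (in nonincreasing order) are [2, 1, 1].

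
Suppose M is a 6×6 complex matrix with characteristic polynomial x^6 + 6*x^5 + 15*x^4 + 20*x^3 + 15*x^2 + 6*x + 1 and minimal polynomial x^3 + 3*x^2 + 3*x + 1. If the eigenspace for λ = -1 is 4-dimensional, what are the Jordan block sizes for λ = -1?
Block sizes for λ = -1: [3, 1, 1, 1]

Step 1 — from the characteristic polynomial, algebraic multiplicity of λ = -1 is 6. From dim ker(M − (-1)·I) = 4, there are exactly 4 Jordan blocks for λ = -1.
Step 2 — from the minimal polynomial, the factor (x + 1)^3 tells us the largest block for λ = -1 has size 3.
Step 3 — with total size 6, 4 blocks, and largest block 3, the block sizes (in nonincreasing order) are [3, 1, 1, 1].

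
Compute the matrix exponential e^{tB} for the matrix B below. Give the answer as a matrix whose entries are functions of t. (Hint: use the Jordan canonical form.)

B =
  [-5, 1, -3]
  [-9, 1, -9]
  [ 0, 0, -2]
e^{tB} =
  [-3*t*exp(-2*t) + exp(-2*t), t*exp(-2*t), -3*t*exp(-2*t)]
  [-9*t*exp(-2*t), 3*t*exp(-2*t) + exp(-2*t), -9*t*exp(-2*t)]
  [0, 0, exp(-2*t)]

Strategy: write B = P · J · P⁻¹ where J is a Jordan canonical form, so e^{tB} = P · e^{tJ} · P⁻¹, and e^{tJ} can be computed block-by-block.

B has Jordan form
J =
  [-2,  1,  0]
  [ 0, -2,  0]
  [ 0,  0, -2]
(up to reordering of blocks).

Per-block formulas:
  For a 1×1 block at λ = -2: exp(t · [-2]) = [e^(-2t)].
  For a 2×2 Jordan block J_2(-2): exp(t · J_2(-2)) = e^(-2t)·(I + t·N), where N is the 2×2 nilpotent shift.

After assembling e^{tJ} and conjugating by P, we get:

e^{tB} =
  [-3*t*exp(-2*t) + exp(-2*t), t*exp(-2*t), -3*t*exp(-2*t)]
  [-9*t*exp(-2*t), 3*t*exp(-2*t) + exp(-2*t), -9*t*exp(-2*t)]
  [0, 0, exp(-2*t)]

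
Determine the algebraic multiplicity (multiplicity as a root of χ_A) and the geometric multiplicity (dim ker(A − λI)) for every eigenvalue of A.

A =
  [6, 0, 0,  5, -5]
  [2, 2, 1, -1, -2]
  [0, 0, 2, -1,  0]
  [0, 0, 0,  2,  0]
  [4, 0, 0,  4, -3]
λ = 1: alg = 1, geom = 1; λ = 2: alg = 4, geom = 2

Step 1 — factor the characteristic polynomial to read off the algebraic multiplicities:
  χ_A(x) = (x - 2)^4*(x - 1)

Step 2 — compute geometric multiplicities via the rank-nullity identity g(λ) = n − rank(A − λI):
  rank(A − (1)·I) = 4, so dim ker(A − (1)·I) = n − 4 = 1
  rank(A − (2)·I) = 3, so dim ker(A − (2)·I) = n − 3 = 2

Summary:
  λ = 1: algebraic multiplicity = 1, geometric multiplicity = 1
  λ = 2: algebraic multiplicity = 4, geometric multiplicity = 2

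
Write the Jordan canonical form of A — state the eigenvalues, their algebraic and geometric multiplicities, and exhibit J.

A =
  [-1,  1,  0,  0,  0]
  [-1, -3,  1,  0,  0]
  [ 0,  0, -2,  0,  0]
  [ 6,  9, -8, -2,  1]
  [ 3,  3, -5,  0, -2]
J_3(-2) ⊕ J_2(-2)

The characteristic polynomial is
  det(x·I − A) = x^5 + 10*x^4 + 40*x^3 + 80*x^2 + 80*x + 32 = (x + 2)^5

Eigenvalues and multiplicities (the geometric multiplicity of λ is n − rank(A − λI), which equals the number of Jordan blocks for λ):
  λ = -2: algebraic multiplicity = 5, geometric multiplicity = 2

Determining the block sizes for each eigenvalue:
  λ = -2: with am = 5 and gm = 2, the partition is not yet determined (e.g. several partitions of 5 into 2 parts exist). Let N = A − (-2)·I. Computing rank(N^1) = 3, rank(N^2) = 1, rank(N^3) = 0; the number of blocks of size ≥ j is rank(N^{j−1}) − rank(N^j), giving [2, 2, 1]. So we have 1 block(s) of size 3, 1 block(s) of size 2 → block sizes [3, 2]

Assembling the blocks gives a Jordan form
J =
  [-2,  1,  0,  0,  0]
  [ 0, -2,  1,  0,  0]
  [ 0,  0, -2,  0,  0]
  [ 0,  0,  0, -2,  1]
  [ 0,  0,  0,  0, -2]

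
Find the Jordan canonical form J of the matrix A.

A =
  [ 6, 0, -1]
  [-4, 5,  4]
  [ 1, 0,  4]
J_2(5) ⊕ J_1(5)

The characteristic polynomial is
  det(x·I − A) = x^3 - 15*x^2 + 75*x - 125 = (x - 5)^3

Eigenvalues and multiplicities (the geometric multiplicity of λ is n − rank(A − λI), which equals the number of Jordan blocks for λ):
  λ = 5: algebraic multiplicity = 3, geometric multiplicity = 2

Determining the block sizes for each eigenvalue:
  λ = 5: 2 blocks summing to 3 forces exactly one block of size 2 and the rest size 1 → block sizes [2, 1]

Assembling the blocks gives a Jordan form
J =
  [5, 1, 0]
  [0, 5, 0]
  [0, 0, 5]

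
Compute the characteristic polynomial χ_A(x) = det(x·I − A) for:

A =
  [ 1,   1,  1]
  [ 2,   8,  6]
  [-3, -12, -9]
x^3

Expanding det(x·I − A) (e.g. by cofactor expansion or by noting that A is similar to its Jordan form J, which has the same characteristic polynomial as A) gives
  χ_A(x) = x^3
which factors as x^3. The eigenvalues (with algebraic multiplicities) are λ = 0 with multiplicity 3.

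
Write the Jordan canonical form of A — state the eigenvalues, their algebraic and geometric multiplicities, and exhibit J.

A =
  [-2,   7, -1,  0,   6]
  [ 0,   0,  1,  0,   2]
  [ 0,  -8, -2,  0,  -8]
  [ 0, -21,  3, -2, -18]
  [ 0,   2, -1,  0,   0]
J_3(-2) ⊕ J_1(-2) ⊕ J_1(2)

The characteristic polynomial is
  det(x·I − A) = x^5 + 6*x^4 + 8*x^3 - 16*x^2 - 48*x - 32 = (x - 2)*(x + 2)^4

Eigenvalues and multiplicities (the geometric multiplicity of λ is n − rank(A − λI), which equals the number of Jordan blocks for λ):
  λ = -2: algebraic multiplicity = 4, geometric multiplicity = 2
  λ = 2: algebraic multiplicity = 1, geometric multiplicity = 1

Determining the block sizes for each eigenvalue:
  λ = -2: with am = 4 and gm = 2, the partition is not yet determined (e.g. several partitions of 4 into 2 parts exist). Let N = A − (-2)·I. Computing rank(N^1) = 3, rank(N^2) = 2, rank(N^3) = 1; the number of blocks of size ≥ j is rank(N^{j−1}) − rank(N^j), giving [2, 1, 1]. So we have 1 block(s) of size 3, 1 block(s) of size 1 → block sizes [3, 1]
  λ = 2: one block (gm = 1), so the single block has size am = 1 → block sizes [1]

Assembling the blocks gives a Jordan form
J =
  [-2,  1,  0,  0, 0]
  [ 0, -2,  1,  0, 0]
  [ 0,  0, -2,  0, 0]
  [ 0,  0,  0, -2, 0]
  [ 0,  0,  0,  0, 2]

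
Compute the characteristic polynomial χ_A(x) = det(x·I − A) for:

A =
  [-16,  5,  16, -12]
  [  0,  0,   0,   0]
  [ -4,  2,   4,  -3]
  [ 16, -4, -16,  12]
x^4

Expanding det(x·I − A) (e.g. by cofactor expansion or by noting that A is similar to its Jordan form J, which has the same characteristic polynomial as A) gives
  χ_A(x) = x^4
which factors as x^4. The eigenvalues (with algebraic multiplicities) are λ = 0 with multiplicity 4.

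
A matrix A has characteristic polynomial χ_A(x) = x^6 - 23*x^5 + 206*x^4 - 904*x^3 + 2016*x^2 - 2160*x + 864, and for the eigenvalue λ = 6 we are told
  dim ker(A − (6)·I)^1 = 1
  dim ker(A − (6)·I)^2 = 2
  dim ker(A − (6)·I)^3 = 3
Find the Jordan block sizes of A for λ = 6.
Block sizes for λ = 6: [3]

From the dimensions of kernels of powers, the number of Jordan blocks of size at least j is d_j − d_{j−1} where d_j = dim ker(N^j) (with d_0 = 0). Computing the differences gives [1, 1, 1].
The number of blocks of size exactly k is (#blocks of size ≥ k) − (#blocks of size ≥ k + 1), so the partition is: 1 block(s) of size 3.
In nonincreasing order the block sizes are [3].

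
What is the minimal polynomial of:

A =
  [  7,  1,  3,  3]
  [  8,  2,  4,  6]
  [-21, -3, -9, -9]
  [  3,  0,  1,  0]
x^3

The characteristic polynomial is χ_A(x) = x^4, so the eigenvalues are known. The minimal polynomial is
  m_A(x) = Π_λ (x − λ)^{k_λ}
where k_λ is the size of the *largest* Jordan block for λ (equivalently, the smallest k with (A − λI)^k v = 0 for every generalised eigenvector v of λ).

  λ = 0: largest Jordan block has size 3, contributing (x − 0)^3

So m_A(x) = x^3 = x^3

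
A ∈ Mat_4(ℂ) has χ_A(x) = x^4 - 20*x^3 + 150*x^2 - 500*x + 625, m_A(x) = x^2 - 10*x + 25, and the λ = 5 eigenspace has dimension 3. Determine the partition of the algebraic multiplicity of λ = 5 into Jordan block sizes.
Block sizes for λ = 5: [2, 1, 1]

Step 1 — from the characteristic polynomial, algebraic multiplicity of λ = 5 is 4. From dim ker(A − (5)·I) = 3, there are exactly 3 Jordan blocks for λ = 5.
Step 2 — from the minimal polynomial, the factor (x − 5)^2 tells us the largest block for λ = 5 has size 2.
Step 3 — with total size 4, 3 blocks, and largest block 2, the block sizes (in nonincreasing order) are [2, 1, 1].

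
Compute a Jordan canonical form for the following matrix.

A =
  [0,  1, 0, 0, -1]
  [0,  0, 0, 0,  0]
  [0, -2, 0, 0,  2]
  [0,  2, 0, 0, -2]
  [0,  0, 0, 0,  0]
J_2(0) ⊕ J_1(0) ⊕ J_1(0) ⊕ J_1(0)

The characteristic polynomial is
  det(x·I − A) = x^5

Eigenvalues and multiplicities (the geometric multiplicity of λ is n − rank(A − λI), which equals the number of Jordan blocks for λ):
  λ = 0: algebraic multiplicity = 5, geometric multiplicity = 4

Determining the block sizes for each eigenvalue:
  λ = 0: 4 blocks summing to 5 forces exactly one block of size 2 and the rest size 1 → block sizes [2, 1, 1, 1]

Assembling the blocks gives a Jordan form
J =
  [0, 1, 0, 0, 0]
  [0, 0, 0, 0, 0]
  [0, 0, 0, 0, 0]
  [0, 0, 0, 0, 0]
  [0, 0, 0, 0, 0]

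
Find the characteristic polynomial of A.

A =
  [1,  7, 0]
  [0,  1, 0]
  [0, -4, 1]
x^3 - 3*x^2 + 3*x - 1

Expanding det(x·I − A) (e.g. by cofactor expansion or by noting that A is similar to its Jordan form J, which has the same characteristic polynomial as A) gives
  χ_A(x) = x^3 - 3*x^2 + 3*x - 1
which factors as (x - 1)^3. The eigenvalues (with algebraic multiplicities) are λ = 1 with multiplicity 3.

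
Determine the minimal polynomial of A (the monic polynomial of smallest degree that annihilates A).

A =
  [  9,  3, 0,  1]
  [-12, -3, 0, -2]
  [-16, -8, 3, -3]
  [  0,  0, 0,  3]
x^2 - 6*x + 9

The characteristic polynomial is χ_A(x) = (x - 3)^4, so the eigenvalues are known. The minimal polynomial is
  m_A(x) = Π_λ (x − λ)^{k_λ}
where k_λ is the size of the *largest* Jordan block for λ (equivalently, the smallest k with (A − λI)^k v = 0 for every generalised eigenvector v of λ).

  λ = 3: largest Jordan block has size 2, contributing (x − 3)^2

So m_A(x) = (x - 3)^2 = x^2 - 6*x + 9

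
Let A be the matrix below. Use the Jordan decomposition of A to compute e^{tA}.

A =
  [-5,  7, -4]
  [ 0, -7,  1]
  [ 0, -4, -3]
e^{tA} =
  [exp(-5*t), t^2*exp(-5*t) + 7*t*exp(-5*t), -t^2*exp(-5*t)/2 - 4*t*exp(-5*t)]
  [0, -2*t*exp(-5*t) + exp(-5*t), t*exp(-5*t)]
  [0, -4*t*exp(-5*t), 2*t*exp(-5*t) + exp(-5*t)]

Strategy: write A = P · J · P⁻¹ where J is a Jordan canonical form, so e^{tA} = P · e^{tJ} · P⁻¹, and e^{tJ} can be computed block-by-block.

A has Jordan form
J =
  [-5,  1,  0]
  [ 0, -5,  1]
  [ 0,  0, -5]
(up to reordering of blocks).

Per-block formulas:
  For a 3×3 Jordan block J_3(-5): exp(t · J_3(-5)) = e^(-5t)·(I + t·N + (t^2/2)·N^2), where N is the 3×3 nilpotent shift.

After assembling e^{tJ} and conjugating by P, we get:

e^{tA} =
  [exp(-5*t), t^2*exp(-5*t) + 7*t*exp(-5*t), -t^2*exp(-5*t)/2 - 4*t*exp(-5*t)]
  [0, -2*t*exp(-5*t) + exp(-5*t), t*exp(-5*t)]
  [0, -4*t*exp(-5*t), 2*t*exp(-5*t) + exp(-5*t)]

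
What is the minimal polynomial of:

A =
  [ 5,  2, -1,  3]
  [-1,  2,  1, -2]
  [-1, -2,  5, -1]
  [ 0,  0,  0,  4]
x^2 - 8*x + 16

The characteristic polynomial is χ_A(x) = (x - 4)^4, so the eigenvalues are known. The minimal polynomial is
  m_A(x) = Π_λ (x − λ)^{k_λ}
where k_λ is the size of the *largest* Jordan block for λ (equivalently, the smallest k with (A − λI)^k v = 0 for every generalised eigenvector v of λ).

  λ = 4: largest Jordan block has size 2, contributing (x − 4)^2

So m_A(x) = (x - 4)^2 = x^2 - 8*x + 16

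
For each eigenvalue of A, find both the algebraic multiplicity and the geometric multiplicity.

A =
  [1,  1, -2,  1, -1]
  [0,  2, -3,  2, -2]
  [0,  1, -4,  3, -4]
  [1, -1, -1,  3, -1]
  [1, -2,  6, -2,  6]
λ = 1: alg = 2, geom = 1; λ = 2: alg = 3, geom = 1

Step 1 — factor the characteristic polynomial to read off the algebraic multiplicities:
  χ_A(x) = (x - 2)^3*(x - 1)^2

Step 2 — compute geometric multiplicities via the rank-nullity identity g(λ) = n − rank(A − λI):
  rank(A − (1)·I) = 4, so dim ker(A − (1)·I) = n − 4 = 1
  rank(A − (2)·I) = 4, so dim ker(A − (2)·I) = n − 4 = 1

Summary:
  λ = 1: algebraic multiplicity = 2, geometric multiplicity = 1
  λ = 2: algebraic multiplicity = 3, geometric multiplicity = 1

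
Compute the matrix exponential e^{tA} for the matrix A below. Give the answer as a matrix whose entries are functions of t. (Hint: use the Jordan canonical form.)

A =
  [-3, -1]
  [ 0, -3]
e^{tA} =
  [exp(-3*t), -t*exp(-3*t)]
  [0, exp(-3*t)]

Strategy: write A = P · J · P⁻¹ where J is a Jordan canonical form, so e^{tA} = P · e^{tJ} · P⁻¹, and e^{tJ} can be computed block-by-block.

A has Jordan form
J =
  [-3,  1]
  [ 0, -3]
(up to reordering of blocks).

Per-block formulas:
  For a 2×2 Jordan block J_2(-3): exp(t · J_2(-3)) = e^(-3t)·(I + t·N), where N is the 2×2 nilpotent shift.

After assembling e^{tJ} and conjugating by P, we get:

e^{tA} =
  [exp(-3*t), -t*exp(-3*t)]
  [0, exp(-3*t)]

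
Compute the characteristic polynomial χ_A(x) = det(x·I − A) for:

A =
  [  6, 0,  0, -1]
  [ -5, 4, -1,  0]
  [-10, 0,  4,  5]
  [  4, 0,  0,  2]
x^4 - 16*x^3 + 96*x^2 - 256*x + 256

Expanding det(x·I − A) (e.g. by cofactor expansion or by noting that A is similar to its Jordan form J, which has the same characteristic polynomial as A) gives
  χ_A(x) = x^4 - 16*x^3 + 96*x^2 - 256*x + 256
which factors as (x - 4)^4. The eigenvalues (with algebraic multiplicities) are λ = 4 with multiplicity 4.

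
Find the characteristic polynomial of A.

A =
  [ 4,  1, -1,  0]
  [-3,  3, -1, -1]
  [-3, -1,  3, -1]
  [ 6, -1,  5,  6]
x^4 - 16*x^3 + 96*x^2 - 256*x + 256

Expanding det(x·I − A) (e.g. by cofactor expansion or by noting that A is similar to its Jordan form J, which has the same characteristic polynomial as A) gives
  χ_A(x) = x^4 - 16*x^3 + 96*x^2 - 256*x + 256
which factors as (x - 4)^4. The eigenvalues (with algebraic multiplicities) are λ = 4 with multiplicity 4.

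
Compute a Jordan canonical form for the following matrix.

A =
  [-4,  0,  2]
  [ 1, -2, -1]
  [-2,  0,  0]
J_2(-2) ⊕ J_1(-2)

The characteristic polynomial is
  det(x·I − A) = x^3 + 6*x^2 + 12*x + 8 = (x + 2)^3

Eigenvalues and multiplicities (the geometric multiplicity of λ is n − rank(A − λI), which equals the number of Jordan blocks for λ):
  λ = -2: algebraic multiplicity = 3, geometric multiplicity = 2

Determining the block sizes for each eigenvalue:
  λ = -2: 2 blocks summing to 3 forces exactly one block of size 2 and the rest size 1 → block sizes [2, 1]

Assembling the blocks gives a Jordan form
J =
  [-2,  1,  0]
  [ 0, -2,  0]
  [ 0,  0, -2]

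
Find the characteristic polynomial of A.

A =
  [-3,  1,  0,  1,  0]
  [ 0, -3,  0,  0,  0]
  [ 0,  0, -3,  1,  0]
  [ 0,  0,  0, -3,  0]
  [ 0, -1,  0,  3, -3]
x^5 + 15*x^4 + 90*x^3 + 270*x^2 + 405*x + 243

Expanding det(x·I − A) (e.g. by cofactor expansion or by noting that A is similar to its Jordan form J, which has the same characteristic polynomial as A) gives
  χ_A(x) = x^5 + 15*x^4 + 90*x^3 + 270*x^2 + 405*x + 243
which factors as (x + 3)^5. The eigenvalues (with algebraic multiplicities) are λ = -3 with multiplicity 5.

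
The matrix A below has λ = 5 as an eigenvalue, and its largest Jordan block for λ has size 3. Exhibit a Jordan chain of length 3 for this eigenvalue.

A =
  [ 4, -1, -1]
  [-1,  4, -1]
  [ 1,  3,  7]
A Jordan chain for λ = 5 of length 3:
v_1 = (1, 1, -2)ᵀ
v_2 = (-1, -1, 1)ᵀ
v_3 = (1, 0, 0)ᵀ

Let N = A − (5)·I. We want v_3 with N^3 v_3 = 0 but N^2 v_3 ≠ 0; then v_{j-1} := N · v_j for j = 3, …, 2.

Pick v_3 = (1, 0, 0)ᵀ.
Then v_2 = N · v_3 = (-1, -1, 1)ᵀ.
Then v_1 = N · v_2 = (1, 1, -2)ᵀ.

Sanity check: (A − (5)·I) v_1 = (0, 0, 0)ᵀ = 0. ✓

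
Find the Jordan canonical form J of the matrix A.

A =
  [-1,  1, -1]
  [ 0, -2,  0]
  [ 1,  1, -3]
J_2(-2) ⊕ J_1(-2)

The characteristic polynomial is
  det(x·I − A) = x^3 + 6*x^2 + 12*x + 8 = (x + 2)^3

Eigenvalues and multiplicities (the geometric multiplicity of λ is n − rank(A − λI), which equals the number of Jordan blocks for λ):
  λ = -2: algebraic multiplicity = 3, geometric multiplicity = 2

Determining the block sizes for each eigenvalue:
  λ = -2: 2 blocks summing to 3 forces exactly one block of size 2 and the rest size 1 → block sizes [2, 1]

Assembling the blocks gives a Jordan form
J =
  [-2,  1,  0]
  [ 0, -2,  0]
  [ 0,  0, -2]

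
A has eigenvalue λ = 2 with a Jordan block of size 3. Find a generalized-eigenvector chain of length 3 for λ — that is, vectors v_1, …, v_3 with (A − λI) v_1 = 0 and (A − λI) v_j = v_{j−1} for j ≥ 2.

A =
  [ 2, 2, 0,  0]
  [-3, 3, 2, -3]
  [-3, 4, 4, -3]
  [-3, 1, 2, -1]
A Jordan chain for λ = 2 of length 3:
v_1 = (-6, 0, -9, 0)ᵀ
v_2 = (0, -3, -3, -3)ᵀ
v_3 = (1, 0, 0, 0)ᵀ

Let N = A − (2)·I. We want v_3 with N^3 v_3 = 0 but N^2 v_3 ≠ 0; then v_{j-1} := N · v_j for j = 3, …, 2.

Pick v_3 = (1, 0, 0, 0)ᵀ.
Then v_2 = N · v_3 = (0, -3, -3, -3)ᵀ.
Then v_1 = N · v_2 = (-6, 0, -9, 0)ᵀ.

Sanity check: (A − (2)·I) v_1 = (0, 0, 0, 0)ᵀ = 0. ✓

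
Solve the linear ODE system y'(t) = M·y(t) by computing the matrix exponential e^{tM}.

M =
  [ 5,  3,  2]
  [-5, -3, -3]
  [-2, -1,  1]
e^{tM} =
  [-3*t^2*exp(t)/2 + 4*t*exp(t) + exp(t), -t^2*exp(t) + 3*t*exp(t), -t^2*exp(t)/2 + 2*t*exp(t)]
  [3*t^2*exp(t) - 5*t*exp(t), 2*t^2*exp(t) - 4*t*exp(t) + exp(t), t^2*exp(t) - 3*t*exp(t)]
  [-3*t^2*exp(t)/2 - 2*t*exp(t), -t^2*exp(t) - t*exp(t), -t^2*exp(t)/2 + exp(t)]

Strategy: write M = P · J · P⁻¹ where J is a Jordan canonical form, so e^{tM} = P · e^{tJ} · P⁻¹, and e^{tJ} can be computed block-by-block.

M has Jordan form
J =
  [1, 1, 0]
  [0, 1, 1]
  [0, 0, 1]
(up to reordering of blocks).

Per-block formulas:
  For a 3×3 Jordan block J_3(1): exp(t · J_3(1)) = e^(1t)·(I + t·N + (t^2/2)·N^2), where N is the 3×3 nilpotent shift.

After assembling e^{tJ} and conjugating by P, we get:

e^{tM} =
  [-3*t^2*exp(t)/2 + 4*t*exp(t) + exp(t), -t^2*exp(t) + 3*t*exp(t), -t^2*exp(t)/2 + 2*t*exp(t)]
  [3*t^2*exp(t) - 5*t*exp(t), 2*t^2*exp(t) - 4*t*exp(t) + exp(t), t^2*exp(t) - 3*t*exp(t)]
  [-3*t^2*exp(t)/2 - 2*t*exp(t), -t^2*exp(t) - t*exp(t), -t^2*exp(t)/2 + exp(t)]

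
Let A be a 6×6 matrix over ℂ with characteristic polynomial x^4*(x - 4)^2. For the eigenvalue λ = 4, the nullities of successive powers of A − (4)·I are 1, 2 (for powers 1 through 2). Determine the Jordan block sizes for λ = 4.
Block sizes for λ = 4: [2]

From the dimensions of kernels of powers, the number of Jordan blocks of size at least j is d_j − d_{j−1} where d_j = dim ker(N^j) (with d_0 = 0). Computing the differences gives [1, 1].
The number of blocks of size exactly k is (#blocks of size ≥ k) − (#blocks of size ≥ k + 1), so the partition is: 1 block(s) of size 2.
In nonincreasing order the block sizes are [2].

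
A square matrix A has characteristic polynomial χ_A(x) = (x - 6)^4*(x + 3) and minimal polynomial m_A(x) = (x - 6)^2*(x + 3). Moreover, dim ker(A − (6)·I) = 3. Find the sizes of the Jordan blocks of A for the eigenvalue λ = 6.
Block sizes for λ = 6: [2, 1, 1]

Step 1 — from the characteristic polynomial, algebraic multiplicity of λ = 6 is 4. From dim ker(A − (6)·I) = 3, there are exactly 3 Jordan blocks for λ = 6.
Step 2 — from the minimal polynomial, the factor (x − 6)^2 tells us the largest block for λ = 6 has size 2.
Step 3 — with total size 4, 3 blocks, and largest block 2, the block sizes (in nonincreasing order) are [2, 1, 1].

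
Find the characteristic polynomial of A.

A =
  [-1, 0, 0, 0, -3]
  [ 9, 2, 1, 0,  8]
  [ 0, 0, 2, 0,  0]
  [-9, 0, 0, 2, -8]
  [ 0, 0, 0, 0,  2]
x^5 - 7*x^4 + 16*x^3 - 8*x^2 - 16*x + 16

Expanding det(x·I − A) (e.g. by cofactor expansion or by noting that A is similar to its Jordan form J, which has the same characteristic polynomial as A) gives
  χ_A(x) = x^5 - 7*x^4 + 16*x^3 - 8*x^2 - 16*x + 16
which factors as (x - 2)^4*(x + 1). The eigenvalues (with algebraic multiplicities) are λ = -1 with multiplicity 1, λ = 2 with multiplicity 4.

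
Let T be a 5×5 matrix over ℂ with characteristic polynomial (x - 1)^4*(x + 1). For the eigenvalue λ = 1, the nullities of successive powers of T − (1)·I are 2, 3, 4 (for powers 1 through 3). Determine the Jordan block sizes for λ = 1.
Block sizes for λ = 1: [3, 1]

From the dimensions of kernels of powers, the number of Jordan blocks of size at least j is d_j − d_{j−1} where d_j = dim ker(N^j) (with d_0 = 0). Computing the differences gives [2, 1, 1].
The number of blocks of size exactly k is (#blocks of size ≥ k) − (#blocks of size ≥ k + 1), so the partition is: 1 block(s) of size 1, 1 block(s) of size 3.
In nonincreasing order the block sizes are [3, 1].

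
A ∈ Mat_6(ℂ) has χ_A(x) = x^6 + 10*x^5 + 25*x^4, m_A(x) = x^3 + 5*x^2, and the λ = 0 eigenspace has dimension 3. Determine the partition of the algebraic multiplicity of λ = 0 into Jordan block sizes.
Block sizes for λ = 0: [2, 1, 1]

Step 1 — from the characteristic polynomial, algebraic multiplicity of λ = 0 is 4. From dim ker(A − (0)·I) = 3, there are exactly 3 Jordan blocks for λ = 0.
Step 2 — from the minimal polynomial, the factor (x − 0)^2 tells us the largest block for λ = 0 has size 2.
Step 3 — with total size 4, 3 blocks, and largest block 2, the block sizes (in nonincreasing order) are [2, 1, 1].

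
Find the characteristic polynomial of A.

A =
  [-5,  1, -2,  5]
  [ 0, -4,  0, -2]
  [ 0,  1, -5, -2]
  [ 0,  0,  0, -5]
x^4 + 19*x^3 + 135*x^2 + 425*x + 500

Expanding det(x·I − A) (e.g. by cofactor expansion or by noting that A is similar to its Jordan form J, which has the same characteristic polynomial as A) gives
  χ_A(x) = x^4 + 19*x^3 + 135*x^2 + 425*x + 500
which factors as (x + 4)*(x + 5)^3. The eigenvalues (with algebraic multiplicities) are λ = -5 with multiplicity 3, λ = -4 with multiplicity 1.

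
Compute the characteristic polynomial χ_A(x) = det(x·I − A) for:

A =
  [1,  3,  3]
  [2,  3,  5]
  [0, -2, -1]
x^3 - 3*x^2 + 3*x - 1

Expanding det(x·I − A) (e.g. by cofactor expansion or by noting that A is similar to its Jordan form J, which has the same characteristic polynomial as A) gives
  χ_A(x) = x^3 - 3*x^2 + 3*x - 1
which factors as (x - 1)^3. The eigenvalues (with algebraic multiplicities) are λ = 1 with multiplicity 3.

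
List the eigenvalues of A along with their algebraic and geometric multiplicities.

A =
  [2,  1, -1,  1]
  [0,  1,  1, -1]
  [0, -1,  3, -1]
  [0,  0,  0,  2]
λ = 2: alg = 4, geom = 3

Step 1 — factor the characteristic polynomial to read off the algebraic multiplicities:
  χ_A(x) = (x - 2)^4

Step 2 — compute geometric multiplicities via the rank-nullity identity g(λ) = n − rank(A − λI):
  rank(A − (2)·I) = 1, so dim ker(A − (2)·I) = n − 1 = 3

Summary:
  λ = 2: algebraic multiplicity = 4, geometric multiplicity = 3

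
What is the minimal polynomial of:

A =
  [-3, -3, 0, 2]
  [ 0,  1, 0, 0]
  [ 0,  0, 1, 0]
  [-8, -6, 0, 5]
x^2 - 2*x + 1

The characteristic polynomial is χ_A(x) = (x - 1)^4, so the eigenvalues are known. The minimal polynomial is
  m_A(x) = Π_λ (x − λ)^{k_λ}
where k_λ is the size of the *largest* Jordan block for λ (equivalently, the smallest k with (A − λI)^k v = 0 for every generalised eigenvector v of λ).

  λ = 1: largest Jordan block has size 2, contributing (x − 1)^2

So m_A(x) = (x - 1)^2 = x^2 - 2*x + 1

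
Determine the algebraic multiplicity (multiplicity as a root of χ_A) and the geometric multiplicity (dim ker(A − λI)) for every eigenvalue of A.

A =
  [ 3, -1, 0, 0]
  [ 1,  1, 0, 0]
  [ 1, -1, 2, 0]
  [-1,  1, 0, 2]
λ = 2: alg = 4, geom = 3

Step 1 — factor the characteristic polynomial to read off the algebraic multiplicities:
  χ_A(x) = (x - 2)^4

Step 2 — compute geometric multiplicities via the rank-nullity identity g(λ) = n − rank(A − λI):
  rank(A − (2)·I) = 1, so dim ker(A − (2)·I) = n − 1 = 3

Summary:
  λ = 2: algebraic multiplicity = 4, geometric multiplicity = 3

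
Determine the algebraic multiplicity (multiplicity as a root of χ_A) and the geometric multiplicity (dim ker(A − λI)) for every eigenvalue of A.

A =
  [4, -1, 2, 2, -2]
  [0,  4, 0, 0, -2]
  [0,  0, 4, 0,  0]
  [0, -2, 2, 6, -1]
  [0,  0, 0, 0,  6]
λ = 4: alg = 3, geom = 2; λ = 6: alg = 2, geom = 1

Step 1 — factor the characteristic polynomial to read off the algebraic multiplicities:
  χ_A(x) = (x - 6)^2*(x - 4)^3

Step 2 — compute geometric multiplicities via the rank-nullity identity g(λ) = n − rank(A − λI):
  rank(A − (4)·I) = 3, so dim ker(A − (4)·I) = n − 3 = 2
  rank(A − (6)·I) = 4, so dim ker(A − (6)·I) = n − 4 = 1

Summary:
  λ = 4: algebraic multiplicity = 3, geometric multiplicity = 2
  λ = 6: algebraic multiplicity = 2, geometric multiplicity = 1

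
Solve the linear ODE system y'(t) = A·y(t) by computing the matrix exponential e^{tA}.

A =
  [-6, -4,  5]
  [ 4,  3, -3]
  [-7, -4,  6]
e^{tA} =
  [-t^2*exp(t) - 7*t*exp(t) + exp(t), -4*t*exp(t), t^2*exp(t) + 5*t*exp(t)]
  [t^2*exp(t)/2 + 4*t*exp(t), 2*t*exp(t) + exp(t), -t^2*exp(t)/2 - 3*t*exp(t)]
  [-t^2*exp(t) - 7*t*exp(t), -4*t*exp(t), t^2*exp(t) + 5*t*exp(t) + exp(t)]

Strategy: write A = P · J · P⁻¹ where J is a Jordan canonical form, so e^{tA} = P · e^{tJ} · P⁻¹, and e^{tJ} can be computed block-by-block.

A has Jordan form
J =
  [1, 1, 0]
  [0, 1, 1]
  [0, 0, 1]
(up to reordering of blocks).

Per-block formulas:
  For a 3×3 Jordan block J_3(1): exp(t · J_3(1)) = e^(1t)·(I + t·N + (t^2/2)·N^2), where N is the 3×3 nilpotent shift.

After assembling e^{tJ} and conjugating by P, we get:

e^{tA} =
  [-t^2*exp(t) - 7*t*exp(t) + exp(t), -4*t*exp(t), t^2*exp(t) + 5*t*exp(t)]
  [t^2*exp(t)/2 + 4*t*exp(t), 2*t*exp(t) + exp(t), -t^2*exp(t)/2 - 3*t*exp(t)]
  [-t^2*exp(t) - 7*t*exp(t), -4*t*exp(t), t^2*exp(t) + 5*t*exp(t) + exp(t)]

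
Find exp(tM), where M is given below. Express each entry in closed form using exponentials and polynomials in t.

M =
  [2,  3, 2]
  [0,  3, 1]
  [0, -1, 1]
e^{tM} =
  [exp(2*t), t^2*exp(2*t)/2 + 3*t*exp(2*t), t^2*exp(2*t)/2 + 2*t*exp(2*t)]
  [0, t*exp(2*t) + exp(2*t), t*exp(2*t)]
  [0, -t*exp(2*t), -t*exp(2*t) + exp(2*t)]

Strategy: write M = P · J · P⁻¹ where J is a Jordan canonical form, so e^{tM} = P · e^{tJ} · P⁻¹, and e^{tJ} can be computed block-by-block.

M has Jordan form
J =
  [2, 1, 0]
  [0, 2, 1]
  [0, 0, 2]
(up to reordering of blocks).

Per-block formulas:
  For a 3×3 Jordan block J_3(2): exp(t · J_3(2)) = e^(2t)·(I + t·N + (t^2/2)·N^2), where N is the 3×3 nilpotent shift.

After assembling e^{tJ} and conjugating by P, we get:

e^{tM} =
  [exp(2*t), t^2*exp(2*t)/2 + 3*t*exp(2*t), t^2*exp(2*t)/2 + 2*t*exp(2*t)]
  [0, t*exp(2*t) + exp(2*t), t*exp(2*t)]
  [0, -t*exp(2*t), -t*exp(2*t) + exp(2*t)]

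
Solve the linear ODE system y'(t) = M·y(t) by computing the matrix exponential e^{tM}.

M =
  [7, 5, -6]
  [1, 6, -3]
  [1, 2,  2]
e^{tM} =
  [3*t^2*exp(5*t)/2 + 2*t*exp(5*t) + exp(5*t), 3*t^2*exp(5*t)/2 + 5*t*exp(5*t), -9*t^2*exp(5*t)/2 - 6*t*exp(5*t)]
  [t*exp(5*t), t*exp(5*t) + exp(5*t), -3*t*exp(5*t)]
  [t^2*exp(5*t)/2 + t*exp(5*t), t^2*exp(5*t)/2 + 2*t*exp(5*t), -3*t^2*exp(5*t)/2 - 3*t*exp(5*t) + exp(5*t)]

Strategy: write M = P · J · P⁻¹ where J is a Jordan canonical form, so e^{tM} = P · e^{tJ} · P⁻¹, and e^{tJ} can be computed block-by-block.

M has Jordan form
J =
  [5, 1, 0]
  [0, 5, 1]
  [0, 0, 5]
(up to reordering of blocks).

Per-block formulas:
  For a 3×3 Jordan block J_3(5): exp(t · J_3(5)) = e^(5t)·(I + t·N + (t^2/2)·N^2), where N is the 3×3 nilpotent shift.

After assembling e^{tJ} and conjugating by P, we get:

e^{tM} =
  [3*t^2*exp(5*t)/2 + 2*t*exp(5*t) + exp(5*t), 3*t^2*exp(5*t)/2 + 5*t*exp(5*t), -9*t^2*exp(5*t)/2 - 6*t*exp(5*t)]
  [t*exp(5*t), t*exp(5*t) + exp(5*t), -3*t*exp(5*t)]
  [t^2*exp(5*t)/2 + t*exp(5*t), t^2*exp(5*t)/2 + 2*t*exp(5*t), -3*t^2*exp(5*t)/2 - 3*t*exp(5*t) + exp(5*t)]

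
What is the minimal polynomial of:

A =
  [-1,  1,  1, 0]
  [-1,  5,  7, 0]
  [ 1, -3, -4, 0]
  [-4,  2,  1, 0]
x^3

The characteristic polynomial is χ_A(x) = x^4, so the eigenvalues are known. The minimal polynomial is
  m_A(x) = Π_λ (x − λ)^{k_λ}
where k_λ is the size of the *largest* Jordan block for λ (equivalently, the smallest k with (A − λI)^k v = 0 for every generalised eigenvector v of λ).

  λ = 0: largest Jordan block has size 3, contributing (x − 0)^3

So m_A(x) = x^3 = x^3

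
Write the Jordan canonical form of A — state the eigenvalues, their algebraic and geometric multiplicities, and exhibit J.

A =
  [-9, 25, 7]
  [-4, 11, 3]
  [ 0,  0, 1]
J_3(1)

The characteristic polynomial is
  det(x·I − A) = x^3 - 3*x^2 + 3*x - 1 = (x - 1)^3

Eigenvalues and multiplicities (the geometric multiplicity of λ is n − rank(A − λI), which equals the number of Jordan blocks for λ):
  λ = 1: algebraic multiplicity = 3, geometric multiplicity = 1

Determining the block sizes for each eigenvalue:
  λ = 1: one block (gm = 1), so the single block has size am = 3 → block sizes [3]

Assembling the blocks gives a Jordan form
J =
  [1, 1, 0]
  [0, 1, 1]
  [0, 0, 1]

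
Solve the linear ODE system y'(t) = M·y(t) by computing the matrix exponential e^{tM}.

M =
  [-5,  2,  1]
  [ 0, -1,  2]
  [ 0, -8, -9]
e^{tM} =
  [exp(-5*t), 2*t*exp(-5*t), t*exp(-5*t)]
  [0, 4*t*exp(-5*t) + exp(-5*t), 2*t*exp(-5*t)]
  [0, -8*t*exp(-5*t), -4*t*exp(-5*t) + exp(-5*t)]

Strategy: write M = P · J · P⁻¹ where J is a Jordan canonical form, so e^{tM} = P · e^{tJ} · P⁻¹, and e^{tJ} can be computed block-by-block.

M has Jordan form
J =
  [-5,  1,  0]
  [ 0, -5,  0]
  [ 0,  0, -5]
(up to reordering of blocks).

Per-block formulas:
  For a 1×1 block at λ = -5: exp(t · [-5]) = [e^(-5t)].
  For a 2×2 Jordan block J_2(-5): exp(t · J_2(-5)) = e^(-5t)·(I + t·N), where N is the 2×2 nilpotent shift.

After assembling e^{tJ} and conjugating by P, we get:

e^{tM} =
  [exp(-5*t), 2*t*exp(-5*t), t*exp(-5*t)]
  [0, 4*t*exp(-5*t) + exp(-5*t), 2*t*exp(-5*t)]
  [0, -8*t*exp(-5*t), -4*t*exp(-5*t) + exp(-5*t)]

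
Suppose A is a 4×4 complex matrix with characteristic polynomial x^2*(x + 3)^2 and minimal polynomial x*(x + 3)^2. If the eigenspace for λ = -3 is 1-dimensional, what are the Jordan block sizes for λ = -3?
Block sizes for λ = -3: [2]

Step 1 — from the characteristic polynomial, algebraic multiplicity of λ = -3 is 2. From dim ker(A − (-3)·I) = 1, there are exactly 1 Jordan blocks for λ = -3.
Step 2 — from the minimal polynomial, the factor (x + 3)^2 tells us the largest block for λ = -3 has size 2.
Step 3 — with total size 2, 1 blocks, and largest block 2, the block sizes (in nonincreasing order) are [2].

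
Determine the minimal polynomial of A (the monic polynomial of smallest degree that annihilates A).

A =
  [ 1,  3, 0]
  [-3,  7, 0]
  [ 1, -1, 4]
x^2 - 8*x + 16

The characteristic polynomial is χ_A(x) = (x - 4)^3, so the eigenvalues are known. The minimal polynomial is
  m_A(x) = Π_λ (x − λ)^{k_λ}
where k_λ is the size of the *largest* Jordan block for λ (equivalently, the smallest k with (A − λI)^k v = 0 for every generalised eigenvector v of λ).

  λ = 4: largest Jordan block has size 2, contributing (x − 4)^2

So m_A(x) = (x - 4)^2 = x^2 - 8*x + 16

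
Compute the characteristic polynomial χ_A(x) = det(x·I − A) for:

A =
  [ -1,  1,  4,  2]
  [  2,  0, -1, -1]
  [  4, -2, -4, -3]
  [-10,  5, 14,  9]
x^4 - 4*x^3 + 6*x^2 - 4*x + 1

Expanding det(x·I − A) (e.g. by cofactor expansion or by noting that A is similar to its Jordan form J, which has the same characteristic polynomial as A) gives
  χ_A(x) = x^4 - 4*x^3 + 6*x^2 - 4*x + 1
which factors as (x - 1)^4. The eigenvalues (with algebraic multiplicities) are λ = 1 with multiplicity 4.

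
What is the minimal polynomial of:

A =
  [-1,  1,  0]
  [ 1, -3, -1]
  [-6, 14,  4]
x^3

The characteristic polynomial is χ_A(x) = x^3, so the eigenvalues are known. The minimal polynomial is
  m_A(x) = Π_λ (x − λ)^{k_λ}
where k_λ is the size of the *largest* Jordan block for λ (equivalently, the smallest k with (A − λI)^k v = 0 for every generalised eigenvector v of λ).

  λ = 0: largest Jordan block has size 3, contributing (x − 0)^3

So m_A(x) = x^3 = x^3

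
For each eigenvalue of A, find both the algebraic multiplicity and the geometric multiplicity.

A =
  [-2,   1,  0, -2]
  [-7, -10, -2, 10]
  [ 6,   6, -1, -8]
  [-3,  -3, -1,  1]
λ = -3: alg = 4, geom = 2

Step 1 — factor the characteristic polynomial to read off the algebraic multiplicities:
  χ_A(x) = (x + 3)^4

Step 2 — compute geometric multiplicities via the rank-nullity identity g(λ) = n − rank(A − λI):
  rank(A − (-3)·I) = 2, so dim ker(A − (-3)·I) = n − 2 = 2

Summary:
  λ = -3: algebraic multiplicity = 4, geometric multiplicity = 2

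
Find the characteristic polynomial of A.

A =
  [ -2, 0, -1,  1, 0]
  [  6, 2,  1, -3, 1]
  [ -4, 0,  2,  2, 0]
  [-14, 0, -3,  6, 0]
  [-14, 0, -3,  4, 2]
x^5 - 10*x^4 + 40*x^3 - 80*x^2 + 80*x - 32

Expanding det(x·I − A) (e.g. by cofactor expansion or by noting that A is similar to its Jordan form J, which has the same characteristic polynomial as A) gives
  χ_A(x) = x^5 - 10*x^4 + 40*x^3 - 80*x^2 + 80*x - 32
which factors as (x - 2)^5. The eigenvalues (with algebraic multiplicities) are λ = 2 with multiplicity 5.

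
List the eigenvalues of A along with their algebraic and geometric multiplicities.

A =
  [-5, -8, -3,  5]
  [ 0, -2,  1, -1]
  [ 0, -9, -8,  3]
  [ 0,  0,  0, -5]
λ = -5: alg = 4, geom = 2

Step 1 — factor the characteristic polynomial to read off the algebraic multiplicities:
  χ_A(x) = (x + 5)^4

Step 2 — compute geometric multiplicities via the rank-nullity identity g(λ) = n − rank(A − λI):
  rank(A − (-5)·I) = 2, so dim ker(A − (-5)·I) = n − 2 = 2

Summary:
  λ = -5: algebraic multiplicity = 4, geometric multiplicity = 2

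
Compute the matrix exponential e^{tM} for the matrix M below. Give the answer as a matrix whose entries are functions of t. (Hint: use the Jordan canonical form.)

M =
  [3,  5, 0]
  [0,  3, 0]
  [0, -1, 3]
e^{tM} =
  [exp(3*t), 5*t*exp(3*t), 0]
  [0, exp(3*t), 0]
  [0, -t*exp(3*t), exp(3*t)]

Strategy: write M = P · J · P⁻¹ where J is a Jordan canonical form, so e^{tM} = P · e^{tJ} · P⁻¹, and e^{tJ} can be computed block-by-block.

M has Jordan form
J =
  [3, 1, 0]
  [0, 3, 0]
  [0, 0, 3]
(up to reordering of blocks).

Per-block formulas:
  For a 1×1 block at λ = 3: exp(t · [3]) = [e^(3t)].
  For a 2×2 Jordan block J_2(3): exp(t · J_2(3)) = e^(3t)·(I + t·N), where N is the 2×2 nilpotent shift.

After assembling e^{tJ} and conjugating by P, we get:

e^{tM} =
  [exp(3*t), 5*t*exp(3*t), 0]
  [0, exp(3*t), 0]
  [0, -t*exp(3*t), exp(3*t)]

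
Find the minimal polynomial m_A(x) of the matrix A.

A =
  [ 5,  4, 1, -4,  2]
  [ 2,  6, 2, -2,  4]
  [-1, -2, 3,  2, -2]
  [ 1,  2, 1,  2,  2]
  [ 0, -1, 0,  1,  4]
x^3 - 12*x^2 + 48*x - 64

The characteristic polynomial is χ_A(x) = (x - 4)^5, so the eigenvalues are known. The minimal polynomial is
  m_A(x) = Π_λ (x − λ)^{k_λ}
where k_λ is the size of the *largest* Jordan block for λ (equivalently, the smallest k with (A − λI)^k v = 0 for every generalised eigenvector v of λ).

  λ = 4: largest Jordan block has size 3, contributing (x − 4)^3

So m_A(x) = (x - 4)^3 = x^3 - 12*x^2 + 48*x - 64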